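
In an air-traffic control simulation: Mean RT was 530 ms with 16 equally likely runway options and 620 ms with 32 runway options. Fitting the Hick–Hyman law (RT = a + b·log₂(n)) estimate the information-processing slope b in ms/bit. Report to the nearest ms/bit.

90 ms/bit

b = (RT₂ − RT₁)/(log₂ n₂ − log₂ n₁) = (620 − 530)/(5 − 4) = 90 ms/bit.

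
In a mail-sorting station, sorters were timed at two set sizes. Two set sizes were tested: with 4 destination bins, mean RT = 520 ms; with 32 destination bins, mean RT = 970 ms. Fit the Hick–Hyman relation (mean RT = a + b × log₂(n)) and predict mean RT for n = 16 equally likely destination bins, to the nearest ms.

820 ms

Fit slope and intercept:
  b = (970 − 520) / (log₂ 32 − log₂ 4) = 450 / (5 − 2) = 150 ms/bit
  a = 520 − 150 × 2 = 220 ms
Then RT(16) = 220 + 150 × log₂ 16 = 220 + 150 × 4 ≈ 820.000 ms.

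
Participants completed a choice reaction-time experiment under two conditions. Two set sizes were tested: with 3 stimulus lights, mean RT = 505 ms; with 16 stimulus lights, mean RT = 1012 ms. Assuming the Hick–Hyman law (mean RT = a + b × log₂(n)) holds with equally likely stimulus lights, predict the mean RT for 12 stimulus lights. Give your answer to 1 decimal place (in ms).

With log₂ n on the abscissa the relation is linear; from the two conditions:
  b = (1012 − 505) / (log₂ 16 − log₂ 3) = 507 / (4 − 1.5850) = 209.935 ms/bit
  a = 505 − 209.935 × 1.5850 = 172.261 ms
Then RT(12) = 172.261 + 209.935 × log₂ 12 = 172.261 + 209.935 × 3.5850 ≈ 924.869 ms.

924.9 ms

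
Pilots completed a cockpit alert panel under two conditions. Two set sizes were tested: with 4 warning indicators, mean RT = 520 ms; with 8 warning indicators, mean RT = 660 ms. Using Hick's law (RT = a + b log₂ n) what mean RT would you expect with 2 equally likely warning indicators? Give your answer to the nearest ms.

380 ms

With log₂ n on the abscissa the relation is linear; from the two conditions:
  b = (660 − 520) / (log₂ 8 − log₂ 4) = 140 / (3 − 2) = 140 ms/bit
  a = 520 − 140 × 2 = 240 ms
Then RT(2) = 240 + 140 × log₂ 2 = 240 + 140 × 1 ≈ 380.000 ms.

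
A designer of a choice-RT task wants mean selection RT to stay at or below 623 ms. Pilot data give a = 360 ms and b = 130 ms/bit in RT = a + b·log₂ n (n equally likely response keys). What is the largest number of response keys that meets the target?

Set 360 + 130·log₂ n ≤ 623 → log₂ n ≤ (623 − 360)/130 = 2.0231.
So n ≤ 2^2.0231 = 4.064; the largest integer n is 4.

4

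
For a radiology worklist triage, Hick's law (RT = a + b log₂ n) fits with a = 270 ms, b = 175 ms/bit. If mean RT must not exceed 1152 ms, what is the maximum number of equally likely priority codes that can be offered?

Set 270 + 175·log₂ n ≤ 1152 → log₂ n ≤ (1152 − 270)/175 = 5.0400.
So n ≤ 2^5.0400 = 32.900; the largest integer n is 32.

32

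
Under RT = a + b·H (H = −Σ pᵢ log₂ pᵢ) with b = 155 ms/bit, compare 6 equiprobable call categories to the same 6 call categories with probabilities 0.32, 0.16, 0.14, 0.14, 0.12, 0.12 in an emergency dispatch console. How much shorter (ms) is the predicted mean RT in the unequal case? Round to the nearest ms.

The RT saving is b·ΔH. Equiprobable H₀ = log₂(6) = 2.5850 bits; with the given probabilities H = 2.4774 bits.
b·(H₀ − H) = 155 × (2.5850 − 2.4774) = 16.67 ms.

17 ms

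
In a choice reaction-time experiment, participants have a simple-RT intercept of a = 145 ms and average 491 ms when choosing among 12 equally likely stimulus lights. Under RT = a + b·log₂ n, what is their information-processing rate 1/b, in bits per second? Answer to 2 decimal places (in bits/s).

10.36 bits/s

Choice component = 491 − 145 = 346 ms over log₂(12) = 3.5850 bits.
b = 346 / 3.5850 = 96.514 ms/bit, so 1/b = 10.361 bits/s.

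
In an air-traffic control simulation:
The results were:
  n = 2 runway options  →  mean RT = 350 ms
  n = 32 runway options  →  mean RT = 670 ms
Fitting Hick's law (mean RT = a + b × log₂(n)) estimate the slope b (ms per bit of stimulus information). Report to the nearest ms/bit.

Slope: b = (670 − 350) / (log₂ 32 − log₂ 2) = 320/4.0000 = 80 ms/bit.

80 ms/bit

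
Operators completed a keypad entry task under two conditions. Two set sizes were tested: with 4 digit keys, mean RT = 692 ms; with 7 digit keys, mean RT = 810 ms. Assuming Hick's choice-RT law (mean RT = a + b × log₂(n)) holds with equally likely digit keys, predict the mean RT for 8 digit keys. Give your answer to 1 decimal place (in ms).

838.2 ms

Fit slope and intercept:
  b = (810 − 692) / (log₂ 7 − log₂ 4) = 118 / (2.8074 − 2) = 146.156 ms/bit
  a = 692 − 146.156 × 2 = 399.687 ms
Then RT(8) = 399.687 + 146.156 × log₂ 8 = 399.687 + 146.156 × 3 ≈ 838.156 ms.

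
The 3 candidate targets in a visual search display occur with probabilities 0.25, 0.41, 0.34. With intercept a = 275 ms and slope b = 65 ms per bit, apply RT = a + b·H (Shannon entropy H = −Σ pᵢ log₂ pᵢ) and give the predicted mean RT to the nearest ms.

376 ms

Entropy contributions −pᵢ log₂ pᵢ: 0.5000, 0.5274, 0.5292; sum H = 1.5566 bits.
RT = a + bH = 275 + 65·1.5566 = 376.18 ms.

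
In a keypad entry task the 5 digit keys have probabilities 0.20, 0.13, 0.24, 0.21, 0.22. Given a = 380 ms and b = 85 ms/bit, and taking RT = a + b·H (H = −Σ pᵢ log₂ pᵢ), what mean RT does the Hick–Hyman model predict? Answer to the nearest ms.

575 ms

H = 0.20·log₂(1/0.20) + 0.13·log₂(1/0.13) + 0.24·log₂(1/0.24) + 0.21·log₂(1/0.21) + 0.22·log₂(1/0.22) = 2.2946 bits.
RT = 380 + 85 × 2.2946 = 575.04 ms.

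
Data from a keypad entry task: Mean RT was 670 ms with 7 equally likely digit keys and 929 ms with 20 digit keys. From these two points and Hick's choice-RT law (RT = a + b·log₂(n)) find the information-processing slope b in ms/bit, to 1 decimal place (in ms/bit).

b = (RT₂ − RT₁)/(log₂ n₂ − log₂ n₁) = (929 − 670)/(4.3219 − 2.8074) = 171.005 ms/bit.

171.0 ms/bit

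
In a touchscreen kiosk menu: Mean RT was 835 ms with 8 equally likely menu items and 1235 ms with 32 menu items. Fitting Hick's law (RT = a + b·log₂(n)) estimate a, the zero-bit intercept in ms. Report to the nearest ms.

235 ms

Slope: b = (1235 − 835) / (log₂ 32 − log₂ 8) = 400/2.0000 = 200 ms/bit.
Intercept: a = 835 − 200·log₂(8) = 235.000 ms.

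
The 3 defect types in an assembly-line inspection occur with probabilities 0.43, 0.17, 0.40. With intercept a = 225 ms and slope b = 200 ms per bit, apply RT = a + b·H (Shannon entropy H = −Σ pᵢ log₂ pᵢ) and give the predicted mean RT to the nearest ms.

Entropy contributions −pᵢ log₂ pᵢ: 0.5236, 0.4346, 0.5288; sum H = 1.4869 bits.
RT = a + bH = 225 + 200·1.4869 = 522.38 ms.

522 ms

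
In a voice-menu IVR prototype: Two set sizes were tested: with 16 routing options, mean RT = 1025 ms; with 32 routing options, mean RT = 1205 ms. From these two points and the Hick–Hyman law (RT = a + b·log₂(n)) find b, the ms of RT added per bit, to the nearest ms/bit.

180 ms/bit

Slope: b = (1205 − 1025) / (log₂ 32 − log₂ 16) = 180/1.0000 = 180 ms/bit.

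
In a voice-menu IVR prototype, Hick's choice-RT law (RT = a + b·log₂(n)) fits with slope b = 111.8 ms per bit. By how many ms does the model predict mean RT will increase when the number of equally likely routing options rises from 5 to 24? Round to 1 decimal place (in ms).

The intercept a cancels: ΔRT = b·(log₂ n₂ − log₂ n₁) = b·log₂(n₂/n₁).
log₂(24) − log₂(5) = 4.5850 − 2.3219 = 2.2630.
ΔRT = 111.8 × 2.2630 = 253.007 ms.

253.0 ms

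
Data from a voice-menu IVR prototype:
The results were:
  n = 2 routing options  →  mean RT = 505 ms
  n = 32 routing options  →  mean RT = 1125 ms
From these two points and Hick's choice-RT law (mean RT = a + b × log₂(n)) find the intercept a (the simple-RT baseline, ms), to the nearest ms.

350 ms

Slope: b = (1125 − 505) / (log₂ 32 − log₂ 2) = 620/4.0000 = 155 ms/bit.
Intercept: a = 505 − 155·log₂(2) = 350.000 ms.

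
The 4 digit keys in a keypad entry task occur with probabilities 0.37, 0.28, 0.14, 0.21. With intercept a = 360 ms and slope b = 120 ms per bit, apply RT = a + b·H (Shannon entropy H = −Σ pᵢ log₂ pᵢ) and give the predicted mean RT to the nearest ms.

H = 0.37·log₂(1/0.37) + 0.28·log₂(1/0.28) + 0.14·log₂(1/0.14) + 0.21·log₂(1/0.21) = 1.9149 bits.
RT = 360 + 120 × 1.9149 = 589.79 ms.

590 ms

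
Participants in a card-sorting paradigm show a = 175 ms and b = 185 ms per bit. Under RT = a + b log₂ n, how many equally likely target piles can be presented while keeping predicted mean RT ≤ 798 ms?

10

Information budget: (798 − 175)/185 = 3.3676 bits, so n ≤ 2^3.3676 = 10.321 → at most 10.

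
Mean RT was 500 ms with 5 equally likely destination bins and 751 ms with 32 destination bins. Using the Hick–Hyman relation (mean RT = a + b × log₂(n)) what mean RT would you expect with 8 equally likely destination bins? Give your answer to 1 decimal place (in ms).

With log₂ n on the abscissa the relation is linear; from the two conditions:
  b = (751 − 500) / (log₂ 32 − log₂ 5) = 251 / (5 − 2.3219) = 93.724 ms/bit
  a = 500 − 93.724 × 2.3219 = 282.379 ms
Then RT(8) = 282.379 + 93.724 × log₂ 8 = 282.379 + 93.724 × 3 ≈ 563.552 ms.

563.6 ms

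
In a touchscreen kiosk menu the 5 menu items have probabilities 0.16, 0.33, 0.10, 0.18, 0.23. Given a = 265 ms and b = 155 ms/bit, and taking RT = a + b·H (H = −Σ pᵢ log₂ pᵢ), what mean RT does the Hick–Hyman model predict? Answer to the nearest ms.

Entropy contributions −pᵢ log₂ pᵢ: 0.4230, 0.5278, 0.3322, 0.4453, 0.4877; sum H = 2.2160 bits.
RT = a + bH = 265 + 155·2.2160 = 608.48 ms.

608 ms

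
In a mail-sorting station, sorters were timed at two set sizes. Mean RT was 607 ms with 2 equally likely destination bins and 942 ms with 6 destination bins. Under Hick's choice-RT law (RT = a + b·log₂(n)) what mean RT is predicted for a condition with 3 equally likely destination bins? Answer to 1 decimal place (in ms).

RT is linear in log₂ n, so two points fix the line:
  b = (942 − 607) / (log₂ 6 − log₂ 2) = 335 / (2.5850 − 1) = 211.361 ms/bit
  a = 607 − 211.361 × 1 = 395.639 ms
Then RT(3) = 395.639 + 211.361 × log₂ 3 = 395.639 + 211.361 × 1.5850 ≈ 730.639 ms.

730.6 ms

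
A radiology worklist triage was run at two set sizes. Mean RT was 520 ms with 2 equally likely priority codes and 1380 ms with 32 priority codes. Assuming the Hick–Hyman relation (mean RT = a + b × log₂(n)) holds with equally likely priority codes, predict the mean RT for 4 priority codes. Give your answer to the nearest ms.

With log₂ n on the abscissa the relation is linear; from the two conditions:
  b = (1380 − 520) / (log₂ 32 − log₂ 2) = 860 / (5 − 1) = 215 ms/bit
  a = 520 − 215 × 1 = 305 ms
Then RT(4) = 305 + 215 × log₂ 4 = 305 + 215 × 2 ≈ 735.000 ms.

735 ms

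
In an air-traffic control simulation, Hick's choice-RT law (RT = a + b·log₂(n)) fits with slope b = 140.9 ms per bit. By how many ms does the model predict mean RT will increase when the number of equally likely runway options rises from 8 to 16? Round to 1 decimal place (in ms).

ΔRT = (a + b log₂ n₂) − (a + b log₂ n₁) = b·(log₂ n₂ − log₂ n₁).
log₂(16) − log₂(8) = log₂(16/8) = log₂(2) = 1.
ΔRT = 140.9 × 1.0000 = 140.900 ms.

140.9 ms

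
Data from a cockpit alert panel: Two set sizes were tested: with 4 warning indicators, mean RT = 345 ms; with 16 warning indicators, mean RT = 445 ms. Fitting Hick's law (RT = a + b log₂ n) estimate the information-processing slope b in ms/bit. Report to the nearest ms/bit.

The slope on a log₂ axis is (445 − 345) / (4 − 2) = 50 ms/bit.

50 ms/bit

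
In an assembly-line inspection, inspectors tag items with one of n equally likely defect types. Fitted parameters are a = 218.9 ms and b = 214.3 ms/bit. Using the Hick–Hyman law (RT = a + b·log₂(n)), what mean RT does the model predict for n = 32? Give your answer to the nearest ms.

1290 ms

log₂(32) = 5 bits, so RT = 218.9 + 214.3 × 5 ≈ 1290.400 ms.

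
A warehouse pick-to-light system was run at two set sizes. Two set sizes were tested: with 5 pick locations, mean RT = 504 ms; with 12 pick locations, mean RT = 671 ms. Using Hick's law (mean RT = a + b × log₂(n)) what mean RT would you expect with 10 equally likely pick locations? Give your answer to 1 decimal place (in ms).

636.2 ms

Solve the two-equation system in a and b:
  b = (671 − 504) / (log₂ 12 − log₂ 5) = 167 / (3.5850 − 2.3219) = 132.221 ms/bit
  a = 504 − 132.221 × 2.3219 = 196.992 ms
Then RT(10) = 196.992 + 132.221 × log₂ 10 = 196.992 + 132.221 × 3.3219 ≈ 636.221 ms.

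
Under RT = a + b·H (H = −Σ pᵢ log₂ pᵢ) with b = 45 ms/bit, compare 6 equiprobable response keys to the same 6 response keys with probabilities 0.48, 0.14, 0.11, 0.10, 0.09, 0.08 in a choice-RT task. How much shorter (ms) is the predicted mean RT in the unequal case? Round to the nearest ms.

The RT saving is b·ΔH. Equiprobable H₀ = log₂(6) = 2.5850 bits; with the given probabilities H = 2.1920 bits.
b·(H₀ − H) = 45 × (2.5850 − 2.1920) = 17.68 ms.

18 ms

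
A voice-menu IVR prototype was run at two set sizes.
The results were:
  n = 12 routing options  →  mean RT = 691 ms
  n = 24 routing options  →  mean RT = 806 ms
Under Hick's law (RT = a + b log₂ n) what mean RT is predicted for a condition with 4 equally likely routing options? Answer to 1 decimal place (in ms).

RT is linear in log₂ n, so two points fix the line:
  b = (806 − 691) / (log₂ 24 − log₂ 12) = 115 / (4.5850 − 3.5850) = 115.000 ms/bit
  a = 691 − 115.000 × 3.5850 = 278.729 ms
Then RT(4) = 278.729 + 115.000 × log₂ 4 = 278.729 + 115.000 × 2 ≈ 508.729 ms.

508.7 ms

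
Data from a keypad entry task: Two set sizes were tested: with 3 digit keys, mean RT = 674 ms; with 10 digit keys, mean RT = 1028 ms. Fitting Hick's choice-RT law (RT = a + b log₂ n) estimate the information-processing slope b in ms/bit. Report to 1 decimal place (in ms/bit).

203.8 ms/bit

b = (RT₂ − RT₁)/(log₂ n₂ − log₂ n₁) = (1028 − 674)/(3.3219 − 1.5850) = 203.804 ms/bit.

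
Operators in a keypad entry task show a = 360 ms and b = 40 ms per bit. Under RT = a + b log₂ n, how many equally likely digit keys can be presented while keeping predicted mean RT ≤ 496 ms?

10

Information budget: (496 − 360)/40 = 3.4000 bits, so n ≤ 2^3.4000 = 10.556 → at most 10.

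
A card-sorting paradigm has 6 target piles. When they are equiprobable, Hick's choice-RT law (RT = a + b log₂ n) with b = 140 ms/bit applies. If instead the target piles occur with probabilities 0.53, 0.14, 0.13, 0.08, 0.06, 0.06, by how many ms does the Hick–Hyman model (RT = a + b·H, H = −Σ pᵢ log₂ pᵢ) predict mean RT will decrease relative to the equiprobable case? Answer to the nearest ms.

76 ms

The RT saving is b·ΔH. Equiprobable H₀ = log₂(6) = 2.5850 bits; with the given probabilities H = 2.0438 bits.
b·(H₀ − H) = 140 × (2.5850 − 2.0438) = 75.77 ms.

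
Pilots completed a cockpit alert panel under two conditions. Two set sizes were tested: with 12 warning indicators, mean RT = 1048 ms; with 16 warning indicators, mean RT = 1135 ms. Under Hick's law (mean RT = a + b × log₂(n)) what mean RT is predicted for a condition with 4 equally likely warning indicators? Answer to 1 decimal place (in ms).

715.8 ms

Fit slope and intercept:
  b = (1135 − 1048) / (log₂ 16 − log₂ 12) = 87 / (4 − 3.5850) = 209.620 ms/bit
  a = 1048 − 209.620 × 3.5850 = 296.522 ms
Then RT(4) = 296.522 + 209.620 × log₂ 4 = 296.522 + 209.620 × 2 ≈ 715.761 ms.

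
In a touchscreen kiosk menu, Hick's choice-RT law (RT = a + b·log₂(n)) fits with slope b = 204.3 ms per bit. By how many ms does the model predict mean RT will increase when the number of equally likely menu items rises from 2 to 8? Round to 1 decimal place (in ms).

The intercept a cancels: ΔRT = b·(log₂ n₂ − log₂ n₁) = b·log₂(n₂/n₁).
log₂(8) − log₂(2) = log₂(8/2) = log₂(4) = 2.
ΔRT = 204.3 × 2.0000 = 408.600 ms.

408.6 ms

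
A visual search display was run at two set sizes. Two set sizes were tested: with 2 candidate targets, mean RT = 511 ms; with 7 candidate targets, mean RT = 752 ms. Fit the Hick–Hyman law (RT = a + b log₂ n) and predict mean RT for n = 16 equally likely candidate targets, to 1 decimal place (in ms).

Fit slope and intercept:
  b = (752 − 511) / (log₂ 7 − log₂ 2) = 241 / (2.8074 − 1) = 133.344 ms/bit
  a = 511 − 133.344 × 1 = 377.656 ms
Then RT(16) = 377.656 + 133.344 × log₂ 16 = 377.656 + 133.344 × 4 ≈ 911.032 ms.

911.0 ms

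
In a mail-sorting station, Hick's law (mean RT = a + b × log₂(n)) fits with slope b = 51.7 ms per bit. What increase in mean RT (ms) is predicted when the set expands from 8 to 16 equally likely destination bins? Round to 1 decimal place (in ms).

The intercept a cancels: ΔRT = b·(log₂ n₂ − log₂ n₁) = b·log₂(n₂/n₁).
log₂(16) − log₂(8) = log₂(16/8) = log₂(2) = 1.
ΔRT = 51.7 × 1.0000 = 51.700 ms.

51.7 ms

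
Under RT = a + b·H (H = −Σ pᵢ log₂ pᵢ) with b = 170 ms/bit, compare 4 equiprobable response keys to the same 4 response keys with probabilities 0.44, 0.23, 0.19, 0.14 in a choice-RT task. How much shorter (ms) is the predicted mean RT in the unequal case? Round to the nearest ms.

The RT saving is b·ΔH. Equiprobable H₀ = log₂(4) = 2.0000 bits; with the given probabilities H = 1.8612 bits.
b·(H₀ − H) = 170 × (2.0000 − 1.8612) = 23.60 ms.

24 ms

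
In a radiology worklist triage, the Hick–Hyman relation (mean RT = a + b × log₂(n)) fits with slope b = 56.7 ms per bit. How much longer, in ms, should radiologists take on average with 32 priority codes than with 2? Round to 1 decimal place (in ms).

The intercept a cancels: ΔRT = b·(log₂ n₂ − log₂ n₁) = b·log₂(n₂/n₁).
log₂(32) − log₂(2) = log₂(32/2) = log₂(16) = 4.
ΔRT = 56.7 × 4.0000 = 226.800 ms.

226.8 ms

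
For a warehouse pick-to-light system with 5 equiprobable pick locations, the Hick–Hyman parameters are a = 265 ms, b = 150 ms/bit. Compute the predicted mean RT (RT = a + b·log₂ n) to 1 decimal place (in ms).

613.3 ms

log₂(5) = 2.3219 bits, so RT = 265 + 150 × 2.3219 ≈ 613.289 ms.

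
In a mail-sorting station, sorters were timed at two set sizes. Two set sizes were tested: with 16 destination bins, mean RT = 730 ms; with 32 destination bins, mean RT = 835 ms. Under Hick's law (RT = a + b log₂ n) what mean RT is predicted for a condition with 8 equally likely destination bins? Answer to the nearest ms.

RT is linear in log₂ n, so two points fix the line:
  b = (835 − 730) / (log₂ 32 − log₂ 16) = 105 / (5 − 4) = 105 ms/bit
  a = 730 − 105 × 4 = 310 ms
Then RT(8) = 310 + 105 × log₂ 8 = 310 + 105 × 3 ≈ 625.000 ms.

625 ms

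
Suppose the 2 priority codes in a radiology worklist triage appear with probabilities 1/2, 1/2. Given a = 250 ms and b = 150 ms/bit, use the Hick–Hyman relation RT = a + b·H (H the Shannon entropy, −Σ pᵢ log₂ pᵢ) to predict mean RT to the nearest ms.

400 ms

H = −Σ pᵢ log₂ pᵢ = 0.5·1 + 0.5·1 = 1.000 bits.
RT = 250 + 150 × 1.000 = 400.00 ms.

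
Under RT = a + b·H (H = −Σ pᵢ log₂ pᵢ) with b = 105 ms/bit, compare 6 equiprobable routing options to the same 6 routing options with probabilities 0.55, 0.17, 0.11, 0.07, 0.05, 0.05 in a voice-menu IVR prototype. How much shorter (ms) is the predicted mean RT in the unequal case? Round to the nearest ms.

The RT saving is b·ΔH. Equiprobable H₀ = log₂(6) = 2.5850 bits; with the given probabilities H = 1.9600 bits.
b·(H₀ − H) = 105 × (2.5850 − 1.9600) = 65.62 ms.

66 ms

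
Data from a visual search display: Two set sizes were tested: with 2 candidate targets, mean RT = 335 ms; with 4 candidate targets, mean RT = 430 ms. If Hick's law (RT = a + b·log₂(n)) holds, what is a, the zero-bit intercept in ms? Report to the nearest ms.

240 ms

Slope: b = (430 − 335) / (log₂ 4 − log₂ 2) = 95/1.0000 = 95 ms/bit.
Intercept: a = 335 − 95·log₂(2) = 240.000 ms.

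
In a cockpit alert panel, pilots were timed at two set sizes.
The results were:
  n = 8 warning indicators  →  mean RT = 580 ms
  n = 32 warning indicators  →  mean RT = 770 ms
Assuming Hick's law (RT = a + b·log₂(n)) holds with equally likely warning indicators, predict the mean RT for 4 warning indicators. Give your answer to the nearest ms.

485 ms

Fit slope and intercept:
  b = (770 − 580) / (log₂ 32 − log₂ 8) = 190 / (5 − 3) = 95 ms/bit
  a = 580 − 95 × 3 = 295 ms
Then RT(4) = 295 + 95 × log₂ 4 = 295 + 95 × 2 ≈ 485.000 ms.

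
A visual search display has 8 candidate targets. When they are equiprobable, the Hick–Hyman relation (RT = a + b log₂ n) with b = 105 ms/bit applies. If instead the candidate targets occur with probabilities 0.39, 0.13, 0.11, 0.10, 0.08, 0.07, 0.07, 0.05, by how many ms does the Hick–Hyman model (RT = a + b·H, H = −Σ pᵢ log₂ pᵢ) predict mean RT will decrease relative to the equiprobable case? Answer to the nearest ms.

38 ms

Equiprobable entropy H₀ = log₂ 8 = 3.0000 bits.
Skewed entropy H = −Σ pᵢ log₂ pᵢ = 2.6396 bits.
ΔRT = b·(H₀ − H) = 105 × 0.3604 = 37.84 ms.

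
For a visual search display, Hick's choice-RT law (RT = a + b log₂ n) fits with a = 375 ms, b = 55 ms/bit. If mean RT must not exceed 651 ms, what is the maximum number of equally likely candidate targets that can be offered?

55·log₂ n ≤ 651 − 375 = 276, giving log₂ n ≤ 5.0182 and n ≤ 32.406. The largest whole number is 32.

32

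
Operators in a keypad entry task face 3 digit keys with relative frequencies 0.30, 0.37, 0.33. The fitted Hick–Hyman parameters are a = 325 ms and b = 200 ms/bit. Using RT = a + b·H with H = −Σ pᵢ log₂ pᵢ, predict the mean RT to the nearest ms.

H = 0.30·log₂(1/0.30) + 0.37·log₂(1/0.37) + 0.33·log₂(1/0.33) = 1.5796 bits.
RT = 325 + 200 × 1.5796 = 640.93 ms.

641 ms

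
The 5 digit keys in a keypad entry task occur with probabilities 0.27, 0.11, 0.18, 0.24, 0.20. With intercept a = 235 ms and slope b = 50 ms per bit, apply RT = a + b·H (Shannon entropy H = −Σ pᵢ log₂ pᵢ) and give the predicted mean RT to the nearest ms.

Entropy contributions −pᵢ log₂ pᵢ: 0.5100, 0.3503, 0.4453, 0.4941, 0.4644; sum H = 2.2641 bits.
RT = a + bH = 235 + 50·2.2641 = 348.21 ms.

348 ms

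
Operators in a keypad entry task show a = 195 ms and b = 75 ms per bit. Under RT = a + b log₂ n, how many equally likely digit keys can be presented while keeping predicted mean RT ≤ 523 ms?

20

75·log₂ n ≤ 523 − 195 = 328, giving log₂ n ≤ 4.3733 and n ≤ 20.725. The largest whole number is 20.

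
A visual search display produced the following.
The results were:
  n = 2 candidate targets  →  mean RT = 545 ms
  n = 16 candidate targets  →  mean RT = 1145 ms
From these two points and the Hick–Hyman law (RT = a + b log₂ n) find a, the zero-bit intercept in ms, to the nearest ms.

345 ms

Slope: b = (1145 − 545) / (log₂ 16 − log₂ 2) = 600/3.0000 = 200 ms/bit.
a = RT₁ − b·log₂ n₁ = 545 − 200 × 1 = 345.000 ms.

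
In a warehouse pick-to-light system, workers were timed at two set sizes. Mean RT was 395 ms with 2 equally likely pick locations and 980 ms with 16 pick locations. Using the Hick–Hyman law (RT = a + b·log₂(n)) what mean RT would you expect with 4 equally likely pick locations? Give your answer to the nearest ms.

Fit slope and intercept:
  b = (980 − 395) / (log₂ 16 − log₂ 2) = 585 / (4 − 1) = 195 ms/bit
  a = 395 − 195 × 1 = 200 ms
Then RT(4) = 200 + 195 × log₂ 4 = 200 + 195 × 2 ≈ 590.000 ms.

590 ms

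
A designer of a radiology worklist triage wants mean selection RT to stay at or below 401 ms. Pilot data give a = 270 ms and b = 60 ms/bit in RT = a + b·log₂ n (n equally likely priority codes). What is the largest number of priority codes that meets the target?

4

Set 270 + 60·log₂ n ≤ 401 → log₂ n ≤ (401 − 270)/60 = 2.1833.
So n ≤ 2^2.1833 = 4.542; the largest integer n is 4.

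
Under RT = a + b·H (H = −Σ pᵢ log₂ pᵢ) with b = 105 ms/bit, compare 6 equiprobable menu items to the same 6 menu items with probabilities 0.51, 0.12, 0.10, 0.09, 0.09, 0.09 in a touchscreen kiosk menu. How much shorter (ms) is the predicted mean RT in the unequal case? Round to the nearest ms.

47 ms

The RT saving is b·ΔH. Equiprobable H₀ = log₂(6) = 2.5850 bits; with the given probabilities H = 2.1327 bits.
b·(H₀ − H) = 105 × (2.5850 − 2.1327) = 47.49 ms.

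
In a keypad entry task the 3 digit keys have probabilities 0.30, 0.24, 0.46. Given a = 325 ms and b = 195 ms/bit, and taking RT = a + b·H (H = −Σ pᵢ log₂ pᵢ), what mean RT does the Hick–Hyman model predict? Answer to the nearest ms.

623 ms

H = 0.30·log₂(1/0.30) + 0.24·log₂(1/0.24) + 0.46·log₂(1/0.46) = 1.5306 bits.
RT = 325 + 195 × 1.5306 = 623.46 ms.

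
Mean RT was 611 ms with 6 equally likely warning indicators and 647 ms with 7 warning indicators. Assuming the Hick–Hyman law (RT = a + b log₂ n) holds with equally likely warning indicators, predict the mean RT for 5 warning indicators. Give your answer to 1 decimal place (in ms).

RT is linear in log₂ n, so two points fix the line:
  b = (647 − 611) / (log₂ 7 − log₂ 6) = 36 / (2.8074 − 2.5850) = 161.876 ms/bit
  a = 611 − 161.876 × 2.5850 = 192.557 ms
Then RT(5) = 192.557 + 161.876 × log₂ 5 = 192.557 + 161.876 × 2.3219 ≈ 568.421 ms.

568.4 ms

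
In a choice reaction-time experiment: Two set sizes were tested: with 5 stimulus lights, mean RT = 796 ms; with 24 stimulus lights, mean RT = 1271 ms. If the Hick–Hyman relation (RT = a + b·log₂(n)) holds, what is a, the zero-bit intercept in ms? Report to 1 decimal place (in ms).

b = (RT₂ − RT₁)/(log₂ n₂ − log₂ n₁) = (1271 − 796)/(4.5850 − 2.3219) = 209.895 ms/bit.
Intercept: a = 796 − 209.895·log₂(5) = 308.638 ms.

308.6 ms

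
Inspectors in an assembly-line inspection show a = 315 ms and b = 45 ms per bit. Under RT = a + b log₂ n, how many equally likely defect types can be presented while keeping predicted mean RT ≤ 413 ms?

4

45·log₂ n ≤ 413 − 315 = 98, giving log₂ n ≤ 2.1778 and n ≤ 4.525. The largest whole number is 4.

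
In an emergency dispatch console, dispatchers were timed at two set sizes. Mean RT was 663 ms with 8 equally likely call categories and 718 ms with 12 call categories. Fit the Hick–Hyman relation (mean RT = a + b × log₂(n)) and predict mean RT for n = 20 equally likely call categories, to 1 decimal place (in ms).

787.3 ms

Solve the two-equation system in a and b:
  b = (718 − 663) / (log₂ 12 − log₂ 8) = 55 / (3.5850 − 3) = 94.023 ms/bit
  a = 663 − 94.023 × 3 = 380.931 ms
Then RT(20) = 380.931 + 94.023 × log₂ 20 = 380.931 + 94.023 × 4.3219 ≈ 787.292 ms.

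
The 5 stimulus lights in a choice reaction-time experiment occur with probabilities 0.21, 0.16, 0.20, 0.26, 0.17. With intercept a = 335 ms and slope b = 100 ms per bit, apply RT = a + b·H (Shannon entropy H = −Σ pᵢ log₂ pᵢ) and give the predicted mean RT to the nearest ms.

565 ms

Entropy contributions −pᵢ log₂ pᵢ: 0.4728, 0.4230, 0.4644, 0.5053, 0.4346; sum H = 2.3001 bits.
RT = a + bH = 335 + 100·2.3001 = 565.01 ms.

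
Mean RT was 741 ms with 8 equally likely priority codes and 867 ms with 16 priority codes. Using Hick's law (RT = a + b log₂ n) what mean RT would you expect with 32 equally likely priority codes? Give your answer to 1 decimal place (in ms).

993.0 ms

Fit slope and intercept:
  b = (867 − 741) / (log₂ 16 − log₂ 8) = 126 / (4 − 3) = 126.000 ms/bit
  a = 741 − 126.000 × 3 = 363.000 ms
Then RT(32) = 363.000 + 126.000 × log₂ 32 = 363.000 + 126.000 × 5 ≈ 993.000 ms.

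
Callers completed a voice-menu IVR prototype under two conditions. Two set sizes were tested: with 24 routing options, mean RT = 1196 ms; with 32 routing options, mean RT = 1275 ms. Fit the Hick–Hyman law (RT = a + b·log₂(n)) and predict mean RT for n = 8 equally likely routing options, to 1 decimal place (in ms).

894.3 ms

Solve the two-equation system in a and b:
  b = (1275 − 1196) / (log₂ 32 − log₂ 24) = 79 / (5 − 4.5850) = 190.344 ms/bit
  a = 1196 − 190.344 × 4.5850 = 323.279 ms
Then RT(8) = 323.279 + 190.344 × log₂ 8 = 323.279 + 190.344 × 3 ≈ 894.312 ms.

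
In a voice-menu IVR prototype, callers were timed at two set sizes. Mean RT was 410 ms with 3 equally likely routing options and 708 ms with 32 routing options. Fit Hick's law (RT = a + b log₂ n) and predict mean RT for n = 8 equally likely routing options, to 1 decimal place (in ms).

RT is linear in log₂ n, so two points fix the line:
  b = (708 − 410) / (log₂ 32 − log₂ 3) = 298 / (5 − 1.5850) = 87.261 ms/bit
  a = 410 − 87.261 × 1.5850 = 271.694 ms
Then RT(8) = 271.694 + 87.261 × log₂ 8 = 271.694 + 87.261 × 3 ≈ 533.478 ms.

533.5 ms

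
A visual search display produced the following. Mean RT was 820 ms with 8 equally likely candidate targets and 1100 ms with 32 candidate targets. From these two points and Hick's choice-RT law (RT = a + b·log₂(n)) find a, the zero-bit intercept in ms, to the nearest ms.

400 ms

Slope: b = (1100 − 820) / (log₂ 32 − log₂ 8) = 280/2.0000 = 140 ms/bit.
Intercept: a = 820 − 140·log₂(8) = 400.000 ms.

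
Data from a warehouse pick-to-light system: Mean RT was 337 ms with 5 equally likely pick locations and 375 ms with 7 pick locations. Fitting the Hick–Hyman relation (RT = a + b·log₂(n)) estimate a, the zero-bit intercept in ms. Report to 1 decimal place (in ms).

The slope on a log₂ axis is (375 − 337) / (2.8074 − 2.3219) = 78.282 ms/bit.
Intercept: a = 337 − 78.282·log₂(5) = 155.236 ms.

155.2 ms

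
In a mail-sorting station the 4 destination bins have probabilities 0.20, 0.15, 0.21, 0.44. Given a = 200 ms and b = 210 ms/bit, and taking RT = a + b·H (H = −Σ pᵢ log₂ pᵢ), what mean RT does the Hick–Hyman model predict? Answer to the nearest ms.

592 ms

Entropy contributions −pᵢ log₂ pᵢ: 0.4644, 0.4105, 0.4728, 0.5211; sum H = 1.8689 bits.
RT = a + bH = 200 + 210·1.8689 = 592.47 ms.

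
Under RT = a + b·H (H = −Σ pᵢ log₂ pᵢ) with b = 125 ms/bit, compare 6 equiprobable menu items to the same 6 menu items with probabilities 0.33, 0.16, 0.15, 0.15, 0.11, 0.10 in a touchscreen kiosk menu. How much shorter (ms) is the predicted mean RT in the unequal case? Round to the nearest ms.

16 ms

The RT saving is b·ΔH. Equiprobable H₀ = log₂(6) = 2.5850 bits; with the given probabilities H = 2.4544 bits.
b·(H₀ − H) = 125 × (2.5850 − 2.4544) = 16.32 ms.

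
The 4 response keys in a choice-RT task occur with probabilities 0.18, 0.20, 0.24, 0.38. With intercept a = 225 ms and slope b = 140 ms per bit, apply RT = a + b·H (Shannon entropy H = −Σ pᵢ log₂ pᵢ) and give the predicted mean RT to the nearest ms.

496 ms

Entropy contributions −pᵢ log₂ pᵢ: 0.4453, 0.4644, 0.4941, 0.5305; sum H = 1.9343 bits.
RT = a + bH = 225 + 140·1.9343 = 495.80 ms.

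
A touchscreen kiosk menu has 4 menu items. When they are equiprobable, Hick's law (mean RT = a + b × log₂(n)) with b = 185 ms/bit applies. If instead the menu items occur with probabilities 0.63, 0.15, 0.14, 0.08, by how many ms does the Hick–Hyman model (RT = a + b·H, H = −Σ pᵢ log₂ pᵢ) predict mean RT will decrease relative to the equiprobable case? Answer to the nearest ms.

89 ms

The RT saving is b·ΔH. Equiprobable H₀ = log₂(4) = 2.0000 bits; with the given probabilities H = 1.5191 bits.
b·(H₀ − H) = 185 × (2.0000 − 1.5191) = 88.97 ms.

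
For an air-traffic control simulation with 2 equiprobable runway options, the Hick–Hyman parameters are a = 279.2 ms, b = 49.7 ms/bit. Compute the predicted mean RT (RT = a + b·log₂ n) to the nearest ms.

log₂(2) = 1 bits, so RT = 279.2 + 49.7 × 1 ≈ 328.900 ms.

329 ms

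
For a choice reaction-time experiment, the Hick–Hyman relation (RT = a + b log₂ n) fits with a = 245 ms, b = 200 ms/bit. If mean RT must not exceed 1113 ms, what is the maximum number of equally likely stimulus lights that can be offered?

Information budget: (1113 − 245)/200 = 4.3400 bits, so n ≤ 2^4.3400 = 20.252 → at most 20.

20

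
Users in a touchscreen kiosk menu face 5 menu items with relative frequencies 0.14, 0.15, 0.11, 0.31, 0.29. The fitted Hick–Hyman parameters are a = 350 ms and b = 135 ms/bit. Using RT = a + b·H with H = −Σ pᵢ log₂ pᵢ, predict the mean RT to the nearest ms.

H = 0.14·log₂(1/0.14) + 0.15·log₂(1/0.15) + 0.11·log₂(1/0.11) + 0.31·log₂(1/0.31) + 0.29·log₂(1/0.29) = 2.1996 bits.
RT = 350 + 135 × 2.1996 = 646.95 ms.

647 ms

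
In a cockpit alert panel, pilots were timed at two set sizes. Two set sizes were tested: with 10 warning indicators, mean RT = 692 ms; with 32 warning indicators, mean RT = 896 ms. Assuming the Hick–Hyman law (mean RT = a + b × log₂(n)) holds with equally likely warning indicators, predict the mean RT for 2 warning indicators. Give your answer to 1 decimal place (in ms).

Fit slope and intercept:
  b = (896 − 692) / (log₂ 32 − log₂ 10) = 204 / (5 − 3.3219) = 121.568 ms/bit
  a = 692 − 121.568 × 3.3219 = 288.160 ms
Then RT(2) = 288.160 + 121.568 × log₂ 2 = 288.160 + 121.568 × 1 ≈ 409.728 ms.

409.7 ms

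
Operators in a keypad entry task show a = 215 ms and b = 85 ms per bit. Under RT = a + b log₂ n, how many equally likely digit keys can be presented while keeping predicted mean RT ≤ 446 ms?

6

Set 215 + 85·log₂ n ≤ 446 → log₂ n ≤ (446 − 215)/85 = 2.7176.
So n ≤ 2^2.7176 = 6.578; the largest integer n is 6.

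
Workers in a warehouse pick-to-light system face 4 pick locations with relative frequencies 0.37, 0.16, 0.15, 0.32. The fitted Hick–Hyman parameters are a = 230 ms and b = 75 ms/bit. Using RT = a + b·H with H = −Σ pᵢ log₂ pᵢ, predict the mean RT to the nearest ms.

H = 0.37·log₂(1/0.37) + 0.16·log₂(1/0.16) + 0.15·log₂(1/0.15) + 0.32·log₂(1/0.32) = 1.8903 bits.
RT = 230 + 75 × 1.8903 = 371.77 ms.

372 ms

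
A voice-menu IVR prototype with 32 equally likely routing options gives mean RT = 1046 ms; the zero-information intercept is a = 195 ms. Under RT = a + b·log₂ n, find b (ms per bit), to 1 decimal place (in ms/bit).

170.2 ms/bit

32 alternatives carry log₂ 32 = 5 bits; the choice cost is 1046 − 195 = 851 ms, so b = 851/5 = 170.200 ms/bit.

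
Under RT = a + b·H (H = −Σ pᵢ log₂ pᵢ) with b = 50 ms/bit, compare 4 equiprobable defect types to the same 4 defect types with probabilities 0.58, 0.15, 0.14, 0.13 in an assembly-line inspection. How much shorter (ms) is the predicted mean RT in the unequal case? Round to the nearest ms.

Equiprobable entropy H₀ = log₂ 4 = 2.0000 bits.
Skewed entropy H = −Σ pᵢ log₂ pᵢ = 1.6461 bits.
ΔRT = b·(H₀ − H) = 50 × 0.3539 = 17.69 ms.

18 ms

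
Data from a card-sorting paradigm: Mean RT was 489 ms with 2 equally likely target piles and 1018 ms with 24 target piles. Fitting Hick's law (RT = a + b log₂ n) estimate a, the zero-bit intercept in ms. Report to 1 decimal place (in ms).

b = (RT₂ − RT₁)/(log₂ n₂ − log₂ n₁) = (1018 − 489)/(4.5850 − 1) = 147.561 ms/bit.
a = RT₁ − b·log₂ n₁ = 489 − 147.561 × 1 = 341.439 ms.

341.4 ms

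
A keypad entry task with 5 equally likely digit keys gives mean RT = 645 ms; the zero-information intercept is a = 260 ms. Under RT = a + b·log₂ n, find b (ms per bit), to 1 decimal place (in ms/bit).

5 alternatives carry log₂ 5 = 2.3219 bits; the choice cost is 645 − 260 = 385 ms, so b = 385/2.3219 = 165.810 ms/bit.

165.8 ms/bit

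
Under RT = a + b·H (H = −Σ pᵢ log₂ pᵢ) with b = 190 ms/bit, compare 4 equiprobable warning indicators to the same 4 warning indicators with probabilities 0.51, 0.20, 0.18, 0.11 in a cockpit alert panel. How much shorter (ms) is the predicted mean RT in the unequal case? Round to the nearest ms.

The RT saving is b·ΔH. Equiprobable H₀ = log₂(4) = 2.0000 bits; with the given probabilities H = 1.7554 bits.
b·(H₀ − H) = 190 × (2.0000 − 1.7554) = 46.47 ms.

46 ms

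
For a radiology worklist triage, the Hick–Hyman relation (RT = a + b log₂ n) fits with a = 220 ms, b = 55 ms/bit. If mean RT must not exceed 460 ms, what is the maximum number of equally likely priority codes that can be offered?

20

55·log₂ n ≤ 460 − 220 = 240, giving log₂ n ≤ 4.3636 and n ≤ 20.587. The largest whole number is 20.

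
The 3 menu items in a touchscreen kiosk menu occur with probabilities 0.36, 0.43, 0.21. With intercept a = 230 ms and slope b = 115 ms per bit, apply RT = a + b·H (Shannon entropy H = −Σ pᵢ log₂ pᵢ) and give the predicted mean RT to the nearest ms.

Entropy contributions −pᵢ log₂ pᵢ: 0.5306, 0.5236, 0.4728; sum H = 1.5270 bits.
RT = a + bH = 230 + 115·1.5270 = 405.61 ms.

406 ms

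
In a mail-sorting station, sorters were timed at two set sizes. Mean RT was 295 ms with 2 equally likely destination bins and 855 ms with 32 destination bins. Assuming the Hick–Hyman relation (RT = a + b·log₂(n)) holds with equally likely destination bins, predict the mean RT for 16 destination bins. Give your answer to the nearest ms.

715 ms

RT is linear in log₂ n, so two points fix the line:
  b = (855 − 295) / (log₂ 32 − log₂ 2) = 560 / (5 − 1) = 140 ms/bit
  a = 295 − 140 × 1 = 155 ms
Then RT(16) = 155 + 140 × log₂ 16 = 155 + 140 × 4 ≈ 715.000 ms.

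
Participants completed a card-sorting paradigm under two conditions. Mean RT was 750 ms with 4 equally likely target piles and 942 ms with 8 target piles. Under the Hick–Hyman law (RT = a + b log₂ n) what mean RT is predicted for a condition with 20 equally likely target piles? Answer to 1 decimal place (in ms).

1195.8 ms

Fit slope and intercept:
  b = (942 − 750) / (log₂ 8 − log₂ 4) = 192 / (3 − 2) = 192.000 ms/bit
  a = 750 − 192.000 × 2 = 366.000 ms
Then RT(20) = 366.000 + 192.000 × log₂ 20 = 366.000 + 192.000 × 4.3219 ≈ 1195.810 ms.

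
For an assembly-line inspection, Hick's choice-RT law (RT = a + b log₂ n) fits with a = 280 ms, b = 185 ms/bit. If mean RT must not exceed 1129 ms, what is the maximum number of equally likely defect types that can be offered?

24

185·log₂ n ≤ 1129 − 280 = 849, giving log₂ n ≤ 4.5892 and n ≤ 24.070. The largest whole number is 24.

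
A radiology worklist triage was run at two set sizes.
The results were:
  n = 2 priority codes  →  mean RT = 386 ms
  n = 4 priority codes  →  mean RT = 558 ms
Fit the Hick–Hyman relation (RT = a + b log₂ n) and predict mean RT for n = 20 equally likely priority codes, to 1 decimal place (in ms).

Solve the two-equation system in a and b:
  b = (558 − 386) / (log₂ 4 − log₂ 2) = 172 / (2 − 1) = 172.000 ms/bit
  a = 386 − 172.000 × 1 = 214.000 ms
Then RT(20) = 214.000 + 172.000 × log₂ 20 = 214.000 + 172.000 × 4.3219 ≈ 957.372 ms.

957.4 ms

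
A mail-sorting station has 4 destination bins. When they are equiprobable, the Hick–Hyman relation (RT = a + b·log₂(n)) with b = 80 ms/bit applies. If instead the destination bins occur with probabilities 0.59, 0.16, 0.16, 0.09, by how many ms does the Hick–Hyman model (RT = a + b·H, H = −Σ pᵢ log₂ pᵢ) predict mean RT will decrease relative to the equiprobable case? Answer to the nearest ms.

Equiprobable entropy H₀ = log₂ 4 = 2.0000 bits.
Skewed entropy H = −Σ pᵢ log₂ pᵢ = 1.6078 bits.
ΔRT = b·(H₀ − H) = 80 × 0.3922 = 31.38 ms.

31 ms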